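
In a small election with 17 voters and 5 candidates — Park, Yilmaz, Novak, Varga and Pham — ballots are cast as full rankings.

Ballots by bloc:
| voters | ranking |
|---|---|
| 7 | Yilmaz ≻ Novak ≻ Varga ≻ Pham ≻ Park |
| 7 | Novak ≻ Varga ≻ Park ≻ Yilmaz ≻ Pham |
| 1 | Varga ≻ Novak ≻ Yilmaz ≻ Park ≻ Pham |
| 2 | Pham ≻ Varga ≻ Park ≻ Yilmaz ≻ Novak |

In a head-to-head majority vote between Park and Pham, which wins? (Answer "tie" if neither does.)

Pham

Ballots ranking Park above Pham: 7 + 1 = 8.
Ballots ranking Pham above Park: 17 − 8 = 9.
Pham wins the head-to-head 9–8.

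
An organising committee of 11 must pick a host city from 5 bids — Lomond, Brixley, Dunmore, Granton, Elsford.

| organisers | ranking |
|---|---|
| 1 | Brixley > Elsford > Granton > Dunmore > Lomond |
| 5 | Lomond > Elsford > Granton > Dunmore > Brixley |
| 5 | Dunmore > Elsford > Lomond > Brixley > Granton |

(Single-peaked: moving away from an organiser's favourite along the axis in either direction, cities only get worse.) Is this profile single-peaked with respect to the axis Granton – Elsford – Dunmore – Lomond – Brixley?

Axis positions: Granton=1, Elsford=2, Dunmore=3, Lomond=4, Brixley=5.
Cluster 1: ranking walks positions 5-2-1-3-4; Elsford is ranked above Lomond even though Lomond lies between Elsford and the peak Brixley on the axis — preferences dip and rise again. Not single-peaked.
Cluster 2: ranking walks positions 4-2-1-3-5; Elsford is ranked above Dunmore even though Dunmore lies between Elsford and the peak Lomond on the axis — preferences dip and rise again. Not single-peaked.
Cluster 3 (peak Dunmore at position 3): ranking walks positions 3-2-4-5-1, expanding outward from the peak — single-peaked.
Cluster 1 violates single-peakedness, so the profile is not single-peaked on this axis.

no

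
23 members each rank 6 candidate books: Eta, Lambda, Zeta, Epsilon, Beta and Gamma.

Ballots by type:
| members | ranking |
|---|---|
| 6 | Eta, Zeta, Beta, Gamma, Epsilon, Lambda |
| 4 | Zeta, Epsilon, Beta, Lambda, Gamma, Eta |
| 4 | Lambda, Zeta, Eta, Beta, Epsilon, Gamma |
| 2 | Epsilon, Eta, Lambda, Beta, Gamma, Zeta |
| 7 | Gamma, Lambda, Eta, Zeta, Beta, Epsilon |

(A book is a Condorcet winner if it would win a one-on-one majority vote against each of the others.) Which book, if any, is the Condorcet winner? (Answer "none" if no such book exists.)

none

Check each pair by majority over 23 ballots:
Eta vs Lambda: 8 to 15, Lambda.
Eta vs Zeta: 6+2+7 = 15 for Eta, 8 for Zeta — Eta by 15–8.
Eta vs Epsilon: 17 to 6, Eta.
Eta vs Beta: Eta is ranked higher on 6+4+2+7 = 19 ballots, Beta on 4. Eta wins 19–4.
Eta vs Gamma: 6+4+2 = 12 for Eta, 11 for Gamma — Eta by 12–11.
Lambda vs Zeta: 13 to 10, Lambda.
Lambda vs Epsilon: Lambda preferred on 4+7 = 11 ballots; Epsilon wins 12–11.
Lambda vs Beta: 13 to 10, Lambda.
Lambda vs Gamma: Lambda is ranked higher on 4+4+2 = 10 ballots, Gamma on 13. Gamma wins 13–10.
Zeta vs Epsilon: Zeta is ranked higher on 6+4+4+7 = 21 ballots, Epsilon on 2. Zeta wins 21–2.
Zeta vs Beta: Zeta preferred on 6+4+4+7 = 21 ballots; Zeta wins 21–2.
Zeta vs Gamma: Zeta is ranked higher on 6+4+4 = 14 ballots, Gamma on 9. Zeta wins 14–9.
Epsilon vs Beta: 6 to 17, Beta.
Epsilon vs Gamma: 4+4+2 = 10 for Epsilon, 13 for Gamma — Gamma by 13–10.
Beta vs Gamma: Beta is ranked higher on 6+4+4+2 = 16 ballots, Gamma on 7. Beta wins 16–7.
Every book loses at least once (Eta loses to Lambda; Lambda loses to Epsilon; Zeta loses to Eta; Epsilon loses to Eta; Beta loses to Eta; Gamma loses to Eta). The majority relation contains the cycle Eta → Epsilon → Lambda → Eta, so there is no Condorcet winner.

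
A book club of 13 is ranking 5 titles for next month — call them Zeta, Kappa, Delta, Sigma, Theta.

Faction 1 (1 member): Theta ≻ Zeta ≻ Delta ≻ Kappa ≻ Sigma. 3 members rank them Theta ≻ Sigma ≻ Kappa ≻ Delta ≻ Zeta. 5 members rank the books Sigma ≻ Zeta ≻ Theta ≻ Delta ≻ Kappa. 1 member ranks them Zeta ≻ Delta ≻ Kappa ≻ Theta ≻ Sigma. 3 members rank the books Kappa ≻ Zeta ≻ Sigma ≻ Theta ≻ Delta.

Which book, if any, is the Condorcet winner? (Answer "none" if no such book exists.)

Head-to-head results (13 members):
Zeta vs Kappa: 1+5+1 = 7 for Zeta, 6 for Kappa — Zeta by 7–6.
Zeta vs Delta: Zeta preferred on 1+5+1+3 = 10 ballots; Zeta wins 10–3.
Zeta vs Sigma: Zeta preferred on 1+1+3 = 5 ballots; Sigma wins 8–5.
Zeta vs Theta: Zeta preferred on 5+1+3 = 9 ballots; Zeta wins 9–4.
Kappa vs Delta: 3+3 = 6 for Kappa, 7 for Delta — Delta by 7–6.
Kappa vs Sigma: Kappa preferred on 1+1+3 = 5 ballots; Sigma wins 8–5.
Kappa vs Theta: Kappa is ranked higher on 1+3 = 4 ballots, Theta on 9. Theta wins 9–4.
Delta vs Sigma: Delta preferred on 1+1 = 2 ballots; Sigma wins 11–2.
Delta vs Theta: 1 to 12, Theta.
Sigma vs Theta: 8 to 5, Sigma.
Only Sigma has no losses; Sigma is the Condorcet winner.

Sigma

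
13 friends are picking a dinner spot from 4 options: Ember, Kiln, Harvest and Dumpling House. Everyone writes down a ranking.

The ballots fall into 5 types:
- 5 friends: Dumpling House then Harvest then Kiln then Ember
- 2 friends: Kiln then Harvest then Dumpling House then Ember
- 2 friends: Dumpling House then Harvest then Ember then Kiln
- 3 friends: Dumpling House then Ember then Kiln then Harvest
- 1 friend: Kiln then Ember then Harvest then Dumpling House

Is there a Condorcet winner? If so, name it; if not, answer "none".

Dumpling House

Pairwise majorities:
Ember vs Kiln: Kiln, 8–5.
Ember vs Harvest: Harvest wins 9–4.
Ember–Dumpling House: Dumpling House 12–1.
Kiln vs Harvest: Harvest wins 7–6.
Kiln vs Dumpling House: Dumpling House wins 10–3.
Harvest vs Dumpling House: Dumpling House, 10–3.
Dumpling House defeats every rival head-to-head and is the Condorcet winner.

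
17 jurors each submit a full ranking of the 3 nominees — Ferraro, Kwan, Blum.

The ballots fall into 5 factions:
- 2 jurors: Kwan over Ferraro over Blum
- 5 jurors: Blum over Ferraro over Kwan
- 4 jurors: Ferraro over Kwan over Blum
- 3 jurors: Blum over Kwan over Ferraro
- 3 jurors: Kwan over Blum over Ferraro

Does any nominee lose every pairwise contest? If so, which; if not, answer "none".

Pairwise majorities:
Ferraro–Kwan: Ferraro 9–8.
Ferraro vs Blum: Blum, 11–6.
Kwan vs Blum: 2+4+3 = 9 for Kwan, 8 for Blum — Kwan by 9–8.
Every nominee wins at least one matchup (Ferraro beats Kwan; Kwan beats Blum; Blum beats Ferraro), so there is no Condorcet loser.

none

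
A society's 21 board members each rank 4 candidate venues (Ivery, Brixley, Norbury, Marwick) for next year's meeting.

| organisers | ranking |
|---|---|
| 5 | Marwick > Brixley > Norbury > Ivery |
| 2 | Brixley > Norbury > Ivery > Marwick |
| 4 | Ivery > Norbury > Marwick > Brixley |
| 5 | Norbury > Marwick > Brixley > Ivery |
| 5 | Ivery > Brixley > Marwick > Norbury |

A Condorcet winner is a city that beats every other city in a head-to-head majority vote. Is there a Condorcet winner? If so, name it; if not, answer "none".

Head-to-head results (21 organisers):
Ivery–Brixley: Brixley 12–9.
Ivery–Norbury: Norbury 12–9.
Ivery–Marwick: Ivery 11–10.
Brixley vs Norbury: Brixley, 12–9.
Brixley vs Marwick: Marwick, 14–7.
Norbury–Marwick: Norbury 11–10.
Each city drops at least one matchup (Ivery loses to Brixley; Brixley loses to Marwick; Norbury loses to Brixley; Marwick loses to Ivery); the cycle Ivery > Marwick > Brixley > Ivery rules out a Condorcet winner.

none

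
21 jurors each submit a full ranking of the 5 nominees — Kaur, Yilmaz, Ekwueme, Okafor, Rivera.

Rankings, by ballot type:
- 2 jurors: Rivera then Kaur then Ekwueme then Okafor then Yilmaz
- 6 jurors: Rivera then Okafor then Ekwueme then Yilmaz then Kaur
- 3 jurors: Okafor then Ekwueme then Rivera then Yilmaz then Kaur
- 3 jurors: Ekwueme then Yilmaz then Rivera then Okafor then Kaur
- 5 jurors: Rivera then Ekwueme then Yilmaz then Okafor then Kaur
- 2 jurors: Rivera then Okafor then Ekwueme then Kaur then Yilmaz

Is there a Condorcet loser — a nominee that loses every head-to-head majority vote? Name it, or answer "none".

Head-to-head results (21 jurors):
Kaur vs Yilmaz: Yilmaz, 17–4.
Kaur vs Ekwueme: Ekwueme wins 19–2.
Kaur vs Okafor: Kaur is ranked higher on 2 ballots, Okafor on 19. Okafor wins 19–2.
Kaur vs Rivera: Kaur preferred on 0 ballots; Rivera wins 21–0.
Yilmaz–Ekwueme: Ekwueme 21–0.
Yilmaz vs Okafor: Yilmaz preferred on 3+5 = 8 ballots; Okafor wins 13–8.
Yilmaz vs Rivera: Yilmaz preferred on 3 ballots; Rivera wins 18–3.
Ekwueme–Okafor: Okafor 11–10.
Ekwueme–Rivera: Rivera 15–6.
Okafor vs Rivera: 3 to 18, Rivera.
Only Kaur has no wins; Kaur is the Condorcet loser.

Kaur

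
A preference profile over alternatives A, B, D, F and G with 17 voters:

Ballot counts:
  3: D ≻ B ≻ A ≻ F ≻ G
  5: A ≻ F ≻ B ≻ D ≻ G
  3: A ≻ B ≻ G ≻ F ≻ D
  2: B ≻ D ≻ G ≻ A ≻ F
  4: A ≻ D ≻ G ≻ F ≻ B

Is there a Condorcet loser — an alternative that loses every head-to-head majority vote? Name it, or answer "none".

Pairwise majorities:
A vs B: A is ranked higher on 5+3+4 = 12 ballots, B on 5. A wins 12–5.
A vs D: A preferred on 5+3+4 = 12 ballots; A wins 12–5.
A–F: A 17–0.
A vs G: A preferred on 3+5+3+4 = 15 ballots; A wins 15–2.
B vs D: B, 10–7.
B vs F: B is ranked higher on 3+3+2 = 8 ballots, F on 9. F wins 9–8.
B vs G: 3+5+3+2 = 13 for B, 4 for G — B by 13–4.
D vs F: D, 9–8.
D vs G: 14 to 3, D.
F vs G: G, 9–8.
Every alternative wins at least one matchup (A beats B; B beats D; D beats F; F beats B; G beats F), so there is no Condorcet loser.

none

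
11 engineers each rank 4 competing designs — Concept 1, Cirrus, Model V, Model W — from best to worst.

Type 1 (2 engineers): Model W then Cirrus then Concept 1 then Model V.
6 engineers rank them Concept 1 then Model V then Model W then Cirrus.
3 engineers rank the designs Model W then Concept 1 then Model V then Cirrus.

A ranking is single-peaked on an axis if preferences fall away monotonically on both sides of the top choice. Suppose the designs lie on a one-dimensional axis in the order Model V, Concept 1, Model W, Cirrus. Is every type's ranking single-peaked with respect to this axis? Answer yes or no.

Axis positions: Model V=1, Concept 1=2, Model W=3, Cirrus=4.
Type 1 (peak Model W at position 3): ranking walks positions 3-4-2-1, expanding outward from the peak — single-peaked.
Type 2 (peak Concept 1 at position 2): ranking walks positions 2-1-3-4, expanding outward from the peak — single-peaked.
Type 3 (peak Model W at position 3): ranking walks positions 3-2-1-4, expanding outward from the peak — single-peaked.
Every ranking is single-peaked on this axis.

yes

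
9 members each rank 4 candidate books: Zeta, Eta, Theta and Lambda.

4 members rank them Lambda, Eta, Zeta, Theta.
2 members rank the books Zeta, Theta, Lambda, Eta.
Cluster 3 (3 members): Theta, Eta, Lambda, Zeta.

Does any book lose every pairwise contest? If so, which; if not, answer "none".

Pairwise majorities:
Zeta–Eta: Eta 7–2.
Zeta vs Theta: 6 to 3, Zeta.
Zeta vs Lambda: Lambda wins 7–2.
Eta vs Theta: Eta preferred on 4 ballots; Theta wins 5–4.
Eta vs Lambda: 3 to 6, Lambda.
Theta–Lambda: Theta 5–4.
Each book has at least one pairwise win (Zeta beats Theta; Eta beats Zeta; Theta beats Eta; Lambda beats Zeta) — no Condorcet loser.

none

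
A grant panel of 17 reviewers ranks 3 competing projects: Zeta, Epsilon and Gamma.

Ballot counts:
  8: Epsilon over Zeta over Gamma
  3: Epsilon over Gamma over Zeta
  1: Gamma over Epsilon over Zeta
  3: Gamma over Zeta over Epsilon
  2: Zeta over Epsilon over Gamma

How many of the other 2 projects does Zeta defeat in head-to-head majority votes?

Zeta against each rival (17 reviewers):
Zeta vs Epsilon: 3+2 = 5 for Zeta, 12 for Epsilon — Epsilon by 12–5.
Zeta–Gamma: Zeta 10–7.
Zeta beats Gamma; loses to Epsilon — 1 pairwise win.

1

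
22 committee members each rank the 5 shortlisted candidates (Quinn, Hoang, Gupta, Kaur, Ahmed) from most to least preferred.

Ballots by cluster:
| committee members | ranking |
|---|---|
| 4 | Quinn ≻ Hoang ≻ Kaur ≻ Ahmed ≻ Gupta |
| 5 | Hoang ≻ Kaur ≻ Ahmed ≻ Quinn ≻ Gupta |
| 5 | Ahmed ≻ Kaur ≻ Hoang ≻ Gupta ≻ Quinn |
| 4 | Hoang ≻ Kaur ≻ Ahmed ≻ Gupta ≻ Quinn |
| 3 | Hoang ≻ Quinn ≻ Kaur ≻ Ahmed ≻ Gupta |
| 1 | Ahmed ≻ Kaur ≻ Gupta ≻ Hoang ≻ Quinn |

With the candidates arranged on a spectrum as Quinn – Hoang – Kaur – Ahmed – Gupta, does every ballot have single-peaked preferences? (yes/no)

Axis positions: Quinn=1, Hoang=2, Kaur=3, Ahmed=4, Gupta=5.
Cluster 1 (peak Quinn at position 1): ranking walks positions 1-2-3-4-5, expanding outward from the peak — single-peaked.
Cluster 2 (peak Hoang at position 2): ranking walks positions 2-3-4-1-5, expanding outward from the peak — single-peaked.
Cluster 3 (peak Ahmed at position 4): ranking walks positions 4-3-2-5-1, expanding outward from the peak — single-peaked.
Cluster 4 (peak Hoang at position 2): ranking walks positions 2-3-4-5-1, expanding outward from the peak — single-peaked.
Cluster 5 (peak Hoang at position 2): ranking walks positions 2-1-3-4-5, expanding outward from the peak — single-peaked.
Cluster 6 (peak Ahmed at position 4): ranking walks positions 4-3-5-2-1, expanding outward from the peak — single-peaked.
Every ranking is single-peaked on this axis.

yes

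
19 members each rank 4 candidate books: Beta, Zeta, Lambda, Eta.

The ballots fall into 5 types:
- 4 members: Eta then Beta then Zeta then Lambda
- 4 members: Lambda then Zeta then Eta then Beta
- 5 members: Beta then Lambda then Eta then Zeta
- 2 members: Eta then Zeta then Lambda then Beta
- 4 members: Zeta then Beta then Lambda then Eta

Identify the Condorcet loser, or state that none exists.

none

Head-to-head results (19 members):
Beta–Zeta: Zeta 10–9.
Beta vs Lambda: Beta wins 13–6.
Beta vs Eta: Beta is ranked higher on 5+4 = 9 ballots, Eta on 10. Eta wins 10–9.
Zeta vs Lambda: Zeta preferred on 4+2+4 = 10 ballots; Zeta wins 10–9.
Zeta vs Eta: Eta wins 11–8.
Lambda vs Eta: Lambda, 13–6.
No book is winless: Beta beats Lambda; Zeta beats Beta; Lambda beats Eta; Eta beats Beta. There is no Condorcet loser.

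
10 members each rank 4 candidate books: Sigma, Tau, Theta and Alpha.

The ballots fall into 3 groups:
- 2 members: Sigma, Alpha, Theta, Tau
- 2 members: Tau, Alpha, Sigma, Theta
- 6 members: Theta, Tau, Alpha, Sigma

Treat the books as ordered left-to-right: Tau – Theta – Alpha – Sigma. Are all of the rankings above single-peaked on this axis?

no

Axis positions: Tau=1, Theta=2, Alpha=3, Sigma=4.
Group 1 (peak Sigma at position 4): ranking walks positions 4-3-2-1, expanding outward from the peak — single-peaked.
Group 2: ranking walks positions 1-3-4-2; Alpha is ranked above Theta even though Theta lies between Alpha and the peak Tau on the axis — preferences dip and rise again. Not single-peaked.
Group 3 (peak Theta at position 2): ranking walks positions 2-1-3-4, expanding outward from the peak — single-peaked.
Group 2 violates single-peakedness, so the profile is not single-peaked on this axis.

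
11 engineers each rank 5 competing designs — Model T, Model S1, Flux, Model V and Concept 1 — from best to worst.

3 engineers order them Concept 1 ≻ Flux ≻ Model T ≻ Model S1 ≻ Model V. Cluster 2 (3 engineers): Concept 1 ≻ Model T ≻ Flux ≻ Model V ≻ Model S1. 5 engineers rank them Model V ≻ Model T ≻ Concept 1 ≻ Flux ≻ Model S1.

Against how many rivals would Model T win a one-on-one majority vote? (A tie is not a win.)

3

Model T against each rival (11 engineers):
Model T vs Model S1: 3+3+5 = 11 for Model T, 0 for Model S1 — Model T by 11–0.
Model T vs Flux: Model T, 8–3.
Model T vs Model V: Model T wins 6–5.
Model T–Concept 1: Concept 1 6–5.
Model T beats Model S1, Flux, Model V; loses to Concept 1 — 3 pairwise wins.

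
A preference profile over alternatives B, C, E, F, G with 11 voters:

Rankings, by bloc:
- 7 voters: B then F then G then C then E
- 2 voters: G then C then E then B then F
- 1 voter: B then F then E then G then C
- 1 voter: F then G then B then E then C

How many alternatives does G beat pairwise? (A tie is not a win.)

G against each rival (11 voters):
G vs B: B, 8–3.
G vs C: G wins 11–0.
G vs E: 7+2+1 = 10 for G, 1 for E — G by 10–1.
G vs F: F, 9–2.
G beats C, E; loses to B, F — 2 pairwise wins.

2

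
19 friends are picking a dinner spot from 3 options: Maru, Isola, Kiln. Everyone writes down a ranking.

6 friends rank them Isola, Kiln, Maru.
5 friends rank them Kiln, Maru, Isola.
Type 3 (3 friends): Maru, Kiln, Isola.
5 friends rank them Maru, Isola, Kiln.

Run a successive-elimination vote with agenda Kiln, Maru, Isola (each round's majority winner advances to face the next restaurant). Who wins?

Isola

Round 1: Kiln vs Maru — 11–8, Kiln advances.
Round 2: Kiln vs Isola — 8–11, Isola advances.
Isola survives the agenda.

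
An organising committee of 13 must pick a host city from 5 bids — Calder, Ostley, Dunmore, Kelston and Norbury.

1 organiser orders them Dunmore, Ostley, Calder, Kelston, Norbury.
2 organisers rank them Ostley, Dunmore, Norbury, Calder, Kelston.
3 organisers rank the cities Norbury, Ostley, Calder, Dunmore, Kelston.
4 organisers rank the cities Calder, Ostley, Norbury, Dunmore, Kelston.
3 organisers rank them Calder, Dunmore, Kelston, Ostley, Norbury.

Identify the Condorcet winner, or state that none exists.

Pairwise majorities:
Calder vs Ostley: Calder, 7–6.
Calder vs Dunmore: Calder is ranked higher on 3+4+3 = 10 ballots, Dunmore on 3. Calder wins 10–3.
Calder vs Kelston: Calder, 13–0.
Calder vs Norbury: 8 to 5, Calder.
Ostley vs Dunmore: 9 to 4, Ostley.
Ostley vs Kelston: 1+2+3+4 = 10 for Ostley, 3 for Kelston — Ostley by 10–3.
Ostley vs Norbury: 10 to 3, Ostley.
Dunmore vs Kelston: Dunmore preferred on 1+2+3+4+3 = 13 ballots; Dunmore wins 13–0.
Dunmore vs Norbury: Dunmore preferred on 1+2+3 = 6 ballots; Norbury wins 7–6.
Kelston–Norbury: Norbury 9–4.
Only Calder has no losses; Calder is the Condorcet winner.

Calder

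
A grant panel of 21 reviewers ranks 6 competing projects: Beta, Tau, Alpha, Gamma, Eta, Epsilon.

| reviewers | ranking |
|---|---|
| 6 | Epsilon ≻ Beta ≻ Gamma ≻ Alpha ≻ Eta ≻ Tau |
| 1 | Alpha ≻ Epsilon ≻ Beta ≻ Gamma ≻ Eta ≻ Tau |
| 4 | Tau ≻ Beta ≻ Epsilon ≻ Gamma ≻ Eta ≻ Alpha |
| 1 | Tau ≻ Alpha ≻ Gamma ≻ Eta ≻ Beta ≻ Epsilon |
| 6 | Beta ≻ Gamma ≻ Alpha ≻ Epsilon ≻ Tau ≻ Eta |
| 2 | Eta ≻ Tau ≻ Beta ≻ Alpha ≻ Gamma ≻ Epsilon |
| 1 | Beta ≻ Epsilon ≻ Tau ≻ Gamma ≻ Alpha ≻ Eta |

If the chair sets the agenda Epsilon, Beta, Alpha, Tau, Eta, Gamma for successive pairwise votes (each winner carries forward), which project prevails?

Round 1: Epsilon vs Beta — 7–14, Beta advances.
Round 2: Beta vs Alpha — 19–2, Beta advances.
Round 3: Beta vs Tau — 14–7, Beta advances.
Round 4: Beta vs Eta — 18–3, Beta advances.
Round 5: Beta vs Gamma — 20–1, Beta advances.
Beta survives the agenda.

Beta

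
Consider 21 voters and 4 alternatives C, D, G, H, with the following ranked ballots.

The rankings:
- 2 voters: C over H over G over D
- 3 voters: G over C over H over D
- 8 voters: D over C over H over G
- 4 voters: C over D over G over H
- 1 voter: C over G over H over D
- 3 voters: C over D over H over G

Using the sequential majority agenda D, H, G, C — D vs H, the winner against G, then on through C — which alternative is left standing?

Round 1: D vs H — 15–6, D advances.
Round 2: D vs G — 15–6, D advances.
Round 3: D vs C — 8–13, C advances.
The agenda winner is C.

C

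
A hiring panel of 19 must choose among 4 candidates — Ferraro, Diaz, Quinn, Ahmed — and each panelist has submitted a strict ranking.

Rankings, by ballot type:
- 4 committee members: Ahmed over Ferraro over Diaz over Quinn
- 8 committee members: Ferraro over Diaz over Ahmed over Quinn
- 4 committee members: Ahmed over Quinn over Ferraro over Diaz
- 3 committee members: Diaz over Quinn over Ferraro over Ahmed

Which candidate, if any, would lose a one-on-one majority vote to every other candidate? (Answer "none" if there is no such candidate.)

Head-to-head results (19 committee members):
Ferraro–Diaz: Ferraro 16–3.
Ferraro vs Quinn: Ferraro wins 12–7.
Ferraro vs Ahmed: Ferraro, 11–8.
Diaz vs Quinn: Diaz wins 15–4.
Diaz–Ahmed: Diaz 11–8.
Quinn vs Ahmed: Ahmed wins 16–3.
Quinn loses to every other candidate — it is the Condorcet loser.

Quinn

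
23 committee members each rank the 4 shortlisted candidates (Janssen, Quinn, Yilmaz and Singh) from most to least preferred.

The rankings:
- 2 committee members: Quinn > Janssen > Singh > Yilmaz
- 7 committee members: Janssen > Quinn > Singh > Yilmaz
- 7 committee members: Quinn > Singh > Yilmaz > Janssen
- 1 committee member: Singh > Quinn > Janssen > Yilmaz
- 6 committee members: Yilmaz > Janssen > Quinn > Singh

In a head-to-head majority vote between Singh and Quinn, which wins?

Quinn

Ballots ranking Singh above Quinn: 1.
Ballots ranking Quinn above Singh: 23 − 1 = 22.
Quinn wins the head-to-head 22–1.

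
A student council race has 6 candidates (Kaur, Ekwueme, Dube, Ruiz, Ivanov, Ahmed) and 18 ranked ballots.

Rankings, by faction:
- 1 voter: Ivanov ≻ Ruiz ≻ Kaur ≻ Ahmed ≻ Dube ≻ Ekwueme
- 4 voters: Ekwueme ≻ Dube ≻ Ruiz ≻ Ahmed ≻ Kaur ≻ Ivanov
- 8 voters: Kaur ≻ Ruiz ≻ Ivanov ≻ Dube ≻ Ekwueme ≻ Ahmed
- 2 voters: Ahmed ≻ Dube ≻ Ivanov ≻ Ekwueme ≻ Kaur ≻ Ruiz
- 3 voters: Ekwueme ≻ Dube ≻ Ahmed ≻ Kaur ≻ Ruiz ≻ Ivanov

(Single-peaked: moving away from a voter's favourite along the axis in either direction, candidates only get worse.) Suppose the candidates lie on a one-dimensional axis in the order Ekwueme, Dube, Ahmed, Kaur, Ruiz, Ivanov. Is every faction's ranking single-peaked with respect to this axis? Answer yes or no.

Axis positions: Ekwueme=1, Dube=2, Ahmed=3, Kaur=4, Ruiz=5, Ivanov=6.
Faction 1 (peak Ivanov at position 6): ranking walks positions 6-5-4-3-2-1, expanding outward from the peak — single-peaked.
Faction 2: ranking walks positions 1-2-5-3-4-6; Ruiz is ranked above Ahmed even though Ahmed lies between Ruiz and the peak Ekwueme on the axis — preferences dip and rise again. Not single-peaked.
Faction 3: ranking walks positions 4-5-6-2-1-3; Dube is ranked above Ahmed even though Ahmed lies between Dube and the peak Kaur on the axis — preferences dip and rise again. Not single-peaked.
Faction 4: ranking walks positions 3-2-6-1-4-5; Ivanov is ranked above Kaur even though Kaur lies between Ivanov and the peak Ahmed on the axis — preferences dip and rise again. Not single-peaked.
Faction 5 (peak Ekwueme at position 1): ranking walks positions 1-2-3-4-5-6, expanding outward from the peak — single-peaked.
Faction 2 violates single-peakedness, so the profile is not single-peaked on this axis.

no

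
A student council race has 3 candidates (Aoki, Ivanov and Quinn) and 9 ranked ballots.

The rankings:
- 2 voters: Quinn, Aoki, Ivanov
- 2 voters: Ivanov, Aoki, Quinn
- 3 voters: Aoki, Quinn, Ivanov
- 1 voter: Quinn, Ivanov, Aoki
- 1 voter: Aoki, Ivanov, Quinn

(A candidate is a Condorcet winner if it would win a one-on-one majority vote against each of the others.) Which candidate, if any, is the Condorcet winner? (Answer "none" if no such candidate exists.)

Aoki

Check each pair by majority over 9 ballots:
Aoki vs Ivanov: Aoki preferred on 2+3+1 = 6 ballots; Aoki wins 6–3.
Aoki vs Quinn: 2+3+1 = 6 for Aoki, 3 for Quinn — Aoki by 6–3.
Ivanov vs Quinn: 2+1 = 3 for Ivanov, 6 for Quinn — Quinn by 6–3.
Aoki wins every pairwise contest, so Aoki is the Condorcet winner.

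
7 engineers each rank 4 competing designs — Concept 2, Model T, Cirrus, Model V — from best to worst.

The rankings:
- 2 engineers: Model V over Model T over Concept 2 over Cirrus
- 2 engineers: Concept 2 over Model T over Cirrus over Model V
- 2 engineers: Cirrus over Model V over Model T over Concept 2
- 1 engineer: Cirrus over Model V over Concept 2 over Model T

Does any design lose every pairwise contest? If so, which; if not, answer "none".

none

Pairwise majorities:
Concept 2 vs Model T: Model T, 4–3.
Concept 2 vs Cirrus: 4 to 3, Concept 2.
Concept 2 vs Model V: Model V wins 5–2.
Model T vs Cirrus: Model T wins 4–3.
Model T vs Model V: 2 to 5, Model V.
Cirrus–Model V: Cirrus 5–2.
Every design wins at least one matchup (Concept 2 beats Cirrus; Model T beats Concept 2; Cirrus beats Model V; Model V beats Concept 2), so there is no Condorcet loser.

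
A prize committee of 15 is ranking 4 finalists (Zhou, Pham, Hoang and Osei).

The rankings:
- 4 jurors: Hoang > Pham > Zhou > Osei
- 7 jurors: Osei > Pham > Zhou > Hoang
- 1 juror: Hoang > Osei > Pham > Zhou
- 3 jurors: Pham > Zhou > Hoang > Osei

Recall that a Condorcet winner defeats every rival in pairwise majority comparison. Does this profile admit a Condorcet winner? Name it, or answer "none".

Check each pair by majority over 15 ballots:
Zhou vs Pham: Zhou is ranked higher on 0 ballots, Pham on 15. Pham wins 15–0.
Zhou vs Hoang: Zhou is ranked higher on 7+3 = 10 ballots, Hoang on 5. Zhou wins 10–5.
Zhou vs Osei: Zhou preferred on 4+3 = 7 ballots; Osei wins 8–7.
Pham vs Hoang: Pham preferred on 7+3 = 10 ballots; Pham wins 10–5.
Pham vs Osei: 4+3 = 7 for Pham, 8 for Osei — Osei by 8–7.
Hoang vs Osei: 4+1+3 = 8 for Hoang, 7 for Osei — Hoang by 8–7.
Each nominee drops at least one matchup (Zhou loses to Pham; Pham loses to Osei; Hoang loses to Zhou; Osei loses to Hoang); the cycle Zhou → Hoang → Osei → Zhou rules out a Condorcet winner.

none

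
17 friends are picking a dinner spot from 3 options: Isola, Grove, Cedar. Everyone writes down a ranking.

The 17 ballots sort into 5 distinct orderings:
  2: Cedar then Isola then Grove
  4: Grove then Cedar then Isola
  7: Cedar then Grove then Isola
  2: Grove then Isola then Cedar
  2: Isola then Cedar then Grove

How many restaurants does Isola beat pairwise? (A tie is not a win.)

Isola against each rival (17 friends):
Isola vs Grove: Grove, 13–4.
Isola vs Cedar: 2+2 = 4 for Isola, 13 for Cedar — Cedar by 13–4.
Isola beats no one; loses to Grove, Cedar — 0 pairwise wins.

0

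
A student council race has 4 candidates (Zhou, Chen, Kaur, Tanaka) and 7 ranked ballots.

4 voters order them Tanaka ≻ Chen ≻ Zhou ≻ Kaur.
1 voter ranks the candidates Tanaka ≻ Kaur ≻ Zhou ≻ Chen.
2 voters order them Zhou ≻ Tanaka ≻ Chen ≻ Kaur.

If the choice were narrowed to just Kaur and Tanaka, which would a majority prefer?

No ballot ranks Kaur above Tanaka: 0.
Ballots ranking Tanaka above Kaur: 7 − 0 = 7.
Tanaka wins the head-to-head 7–0.

Tanaka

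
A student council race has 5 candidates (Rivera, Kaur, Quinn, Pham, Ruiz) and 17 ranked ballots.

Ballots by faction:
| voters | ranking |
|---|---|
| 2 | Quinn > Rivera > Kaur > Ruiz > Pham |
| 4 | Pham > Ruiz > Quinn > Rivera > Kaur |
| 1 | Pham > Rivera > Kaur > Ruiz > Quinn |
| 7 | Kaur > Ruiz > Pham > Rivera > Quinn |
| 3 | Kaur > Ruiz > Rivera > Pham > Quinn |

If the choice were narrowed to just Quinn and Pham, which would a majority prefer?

Pham

Ballots ranking Quinn above Pham: 2.
Ballots ranking Pham above Quinn: 17 − 2 = 15.
Pham wins the head-to-head 15–2.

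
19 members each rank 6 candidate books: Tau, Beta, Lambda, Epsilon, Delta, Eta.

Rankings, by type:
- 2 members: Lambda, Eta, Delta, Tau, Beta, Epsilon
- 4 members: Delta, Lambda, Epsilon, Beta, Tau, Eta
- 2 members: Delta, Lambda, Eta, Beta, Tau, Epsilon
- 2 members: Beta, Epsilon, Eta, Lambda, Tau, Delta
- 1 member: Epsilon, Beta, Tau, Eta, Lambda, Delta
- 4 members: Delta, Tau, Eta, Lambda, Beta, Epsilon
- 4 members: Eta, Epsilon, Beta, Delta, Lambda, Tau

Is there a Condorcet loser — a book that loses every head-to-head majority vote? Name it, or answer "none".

Tau

Pairwise majorities:
Tau vs Beta: Beta, 13–6.
Tau vs Lambda: Lambda wins 14–5.
Tau vs Epsilon: 2+2+4 = 8 for Tau, 11 for Epsilon — Epsilon by 11–8.
Tau vs Delta: Delta wins 16–3.
Tau–Eta: Eta 10–9.
Beta vs Lambda: Lambda, 12–7.
Beta vs Epsilon: 10 to 9, Beta.
Beta vs Delta: Delta, 12–7.
Beta vs Eta: Beta preferred on 4+2+1 = 7 ballots; Eta wins 12–7.
Lambda–Epsilon: Lambda 12–7.
Lambda vs Delta: Lambda preferred on 2+2+1 = 5 ballots; Delta wins 14–5.
Lambda vs Eta: Lambda preferred on 2+4+2 = 8 ballots; Eta wins 11–8.
Epsilon–Delta: Delta 12–7.
Epsilon vs Eta: 7 to 12, Eta.
Delta–Eta: Delta 10–9.
Tau is beaten in every head-to-head and is the Condorcet loser.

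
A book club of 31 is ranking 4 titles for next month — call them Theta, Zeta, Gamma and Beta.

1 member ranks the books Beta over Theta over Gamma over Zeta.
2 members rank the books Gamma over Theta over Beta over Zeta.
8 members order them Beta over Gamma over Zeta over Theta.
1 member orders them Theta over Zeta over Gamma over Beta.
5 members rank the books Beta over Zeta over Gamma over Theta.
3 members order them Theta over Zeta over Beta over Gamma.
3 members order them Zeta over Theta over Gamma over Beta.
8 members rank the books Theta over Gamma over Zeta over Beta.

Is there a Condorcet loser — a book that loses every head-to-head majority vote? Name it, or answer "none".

none

Head-to-head results (31 members):
Theta vs Zeta: Zeta, 16–15.
Theta vs Gamma: Theta wins 16–15.
Theta vs Beta: Theta wins 17–14.
Zeta vs Gamma: Gamma wins 19–12.
Zeta vs Beta: 15 to 16, Beta.
Gamma vs Beta: 14 to 17, Beta.
Every book wins at least one matchup (Theta beats Gamma; Zeta beats Theta; Gamma beats Zeta; Beta beats Zeta), so there is no Condorcet loser.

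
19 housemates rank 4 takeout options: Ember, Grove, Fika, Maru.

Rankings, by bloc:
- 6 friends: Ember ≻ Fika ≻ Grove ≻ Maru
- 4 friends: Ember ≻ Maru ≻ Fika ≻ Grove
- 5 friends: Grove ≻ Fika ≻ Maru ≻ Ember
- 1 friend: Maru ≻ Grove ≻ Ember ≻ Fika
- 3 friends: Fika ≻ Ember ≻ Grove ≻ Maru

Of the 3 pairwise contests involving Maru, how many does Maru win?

0

Maru against each rival (19 friends):
Maru vs Ember: Ember wins 13–6.
Maru vs Grove: Maru is ranked higher on 4+1 = 5 ballots, Grove on 14. Grove wins 14–5.
Maru vs Fika: 4+1 = 5 for Maru, 14 for Fika — Fika by 14–5.
Maru beats no one; loses to Ember, Grove, Fika — 0 pairwise wins.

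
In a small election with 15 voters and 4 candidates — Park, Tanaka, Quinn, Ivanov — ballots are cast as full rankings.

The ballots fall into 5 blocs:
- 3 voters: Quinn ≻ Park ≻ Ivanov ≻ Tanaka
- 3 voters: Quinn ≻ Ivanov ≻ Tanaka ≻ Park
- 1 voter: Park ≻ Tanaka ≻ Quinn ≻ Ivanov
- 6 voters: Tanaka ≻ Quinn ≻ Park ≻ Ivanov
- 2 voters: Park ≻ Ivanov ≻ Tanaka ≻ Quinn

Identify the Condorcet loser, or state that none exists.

none

Head-to-head results (15 voters):
Park–Tanaka: Tanaka 9–6.
Park vs Quinn: Park is ranked higher on 1+2 = 3 ballots, Quinn on 12. Quinn wins 12–3.
Park vs Ivanov: Park wins 12–3.
Tanaka vs Quinn: Tanaka wins 9–6.
Tanaka vs Ivanov: Tanaka is ranked higher on 1+6 = 7 ballots, Ivanov on 8. Ivanov wins 8–7.
Quinn vs Ivanov: Quinn is ranked higher on 3+3+1+6 = 13 ballots, Ivanov on 2. Quinn wins 13–2.
Each candidate has at least one pairwise win (Park beats Ivanov; Tanaka beats Park; Quinn beats Park; Ivanov beats Tanaka) — no Condorcet loser.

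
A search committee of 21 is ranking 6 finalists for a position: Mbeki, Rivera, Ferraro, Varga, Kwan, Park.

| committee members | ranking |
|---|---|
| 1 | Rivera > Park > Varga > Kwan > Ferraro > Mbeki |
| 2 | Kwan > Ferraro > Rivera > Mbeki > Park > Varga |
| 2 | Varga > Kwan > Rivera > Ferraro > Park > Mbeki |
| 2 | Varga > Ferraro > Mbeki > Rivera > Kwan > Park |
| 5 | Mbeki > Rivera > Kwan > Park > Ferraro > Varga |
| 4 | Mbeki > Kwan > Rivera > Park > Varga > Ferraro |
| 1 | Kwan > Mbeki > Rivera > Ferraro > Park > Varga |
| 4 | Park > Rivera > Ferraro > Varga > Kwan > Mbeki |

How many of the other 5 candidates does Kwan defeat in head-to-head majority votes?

3

Kwan against each rival (21 committee members):
Kwan–Mbeki: Mbeki 11–10.
Kwan vs Rivera: Rivera wins 12–9.
Kwan vs Ferraro: Kwan, 15–6.
Kwan vs Varga: 12 to 9, Kwan.
Kwan vs Park: 2+2+2+5+4+1 = 16 for Kwan, 5 for Park — Kwan by 16–5.
Kwan beats Ferraro, Varga, Park; loses to Mbeki, Rivera — 3 pairwise wins.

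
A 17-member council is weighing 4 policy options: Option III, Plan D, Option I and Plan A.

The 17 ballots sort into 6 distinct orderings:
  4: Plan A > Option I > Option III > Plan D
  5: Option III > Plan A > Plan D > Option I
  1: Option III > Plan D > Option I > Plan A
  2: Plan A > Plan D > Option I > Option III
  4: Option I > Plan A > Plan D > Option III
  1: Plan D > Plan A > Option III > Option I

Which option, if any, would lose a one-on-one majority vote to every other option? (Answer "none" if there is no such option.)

Head-to-head results (17 council members):
Option III vs Plan D: 4+5+1 = 10 for Option III, 7 for Plan D — Option III by 10–7.
Option III–Option I: Option I 10–7.
Option III vs Plan A: 5+1 = 6 for Option III, 11 for Plan A — Plan A by 11–6.
Plan D vs Option I: Plan D wins 9–8.
Plan D vs Plan A: Plan A, 15–2.
Option I vs Plan A: Plan A, 12–5.
Every option wins at least one matchup (Option III beats Plan D; Plan D beats Option I; Option I beats Option III; Plan A beats Option III), so there is no Condorcet loser.

none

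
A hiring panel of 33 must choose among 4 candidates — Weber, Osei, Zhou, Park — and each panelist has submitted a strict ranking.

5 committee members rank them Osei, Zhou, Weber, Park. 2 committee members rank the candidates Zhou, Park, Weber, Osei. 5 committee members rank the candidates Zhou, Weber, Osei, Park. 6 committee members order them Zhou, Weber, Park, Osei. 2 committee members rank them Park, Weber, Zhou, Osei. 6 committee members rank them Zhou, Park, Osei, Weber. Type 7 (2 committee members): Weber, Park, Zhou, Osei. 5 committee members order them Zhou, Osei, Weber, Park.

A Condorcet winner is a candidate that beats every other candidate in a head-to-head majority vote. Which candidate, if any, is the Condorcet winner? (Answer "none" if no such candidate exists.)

Pairwise majorities:
Weber–Osei: Weber 17–16.
Weber vs Zhou: Zhou wins 29–4.
Weber–Park: Weber 23–10.
Osei vs Zhou: Zhou, 28–5.
Osei–Park: Park 18–15.
Zhou vs Park: Zhou wins 29–4.
Zhou beats each of Weber, Osei, Park — Zhou is the Condorcet winner.

Zhou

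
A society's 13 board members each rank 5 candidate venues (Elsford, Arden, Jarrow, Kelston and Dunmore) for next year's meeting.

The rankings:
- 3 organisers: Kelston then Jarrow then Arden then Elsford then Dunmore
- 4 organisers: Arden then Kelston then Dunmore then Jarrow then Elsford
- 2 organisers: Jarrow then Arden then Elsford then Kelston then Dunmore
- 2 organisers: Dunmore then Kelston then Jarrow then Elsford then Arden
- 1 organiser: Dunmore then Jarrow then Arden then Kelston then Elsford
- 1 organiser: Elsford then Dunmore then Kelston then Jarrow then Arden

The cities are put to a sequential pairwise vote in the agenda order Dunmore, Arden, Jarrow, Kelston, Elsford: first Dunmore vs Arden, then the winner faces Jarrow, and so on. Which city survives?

Kelston

Round 1: Dunmore vs Arden — 4–9, Arden advances.
Round 2: Arden vs Jarrow — 4–9, Jarrow advances.
Round 3: Jarrow vs Kelston — 3–10, Kelston advances.
Round 4: Kelston vs Elsford — 10–3, Kelston advances.
Kelston survives the agenda.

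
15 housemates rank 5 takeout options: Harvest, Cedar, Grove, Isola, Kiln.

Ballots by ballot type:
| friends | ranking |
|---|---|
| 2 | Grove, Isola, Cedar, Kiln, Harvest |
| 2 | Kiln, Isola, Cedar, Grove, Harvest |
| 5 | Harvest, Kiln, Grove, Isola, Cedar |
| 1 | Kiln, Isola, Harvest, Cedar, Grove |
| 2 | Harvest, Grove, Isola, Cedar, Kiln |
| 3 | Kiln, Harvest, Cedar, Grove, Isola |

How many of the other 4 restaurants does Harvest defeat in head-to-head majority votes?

Harvest against each rival (15 friends):
Harvest–Cedar: Harvest 11–4.
Harvest vs Grove: Harvest, 11–4.
Harvest vs Isola: Harvest, 10–5.
Harvest vs Kiln: Harvest is ranked higher on 5+2 = 7 ballots, Kiln on 8. Kiln wins 8–7.
Harvest beats Cedar, Grove, Isola; loses to Kiln — 3 pairwise wins.

3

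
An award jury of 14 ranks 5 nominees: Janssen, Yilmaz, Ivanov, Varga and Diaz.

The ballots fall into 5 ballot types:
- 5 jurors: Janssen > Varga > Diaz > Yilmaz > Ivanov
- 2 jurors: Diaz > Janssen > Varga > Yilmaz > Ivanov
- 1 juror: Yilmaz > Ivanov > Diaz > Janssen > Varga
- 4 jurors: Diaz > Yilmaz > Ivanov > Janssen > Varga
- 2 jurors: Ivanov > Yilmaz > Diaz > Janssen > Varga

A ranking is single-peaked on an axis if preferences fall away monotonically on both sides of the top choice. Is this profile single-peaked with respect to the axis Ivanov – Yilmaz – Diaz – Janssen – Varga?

Axis positions: Ivanov=1, Yilmaz=2, Diaz=3, Janssen=4, Varga=5.
Ballot type 1 (peak Janssen at position 4): ranking walks positions 4-5-3-2-1, expanding outward from the peak — single-peaked.
Ballot type 2 (peak Diaz at position 3): ranking walks positions 3-4-5-2-1, expanding outward from the peak — single-peaked.
Ballot type 3 (peak Yilmaz at position 2): ranking walks positions 2-1-3-4-5, expanding outward from the peak — single-peaked.
Ballot type 4 (peak Diaz at position 3): ranking walks positions 3-2-1-4-5, expanding outward from the peak — single-peaked.
Ballot type 5 (peak Ivanov at position 1): ranking walks positions 1-2-3-4-5, expanding outward from the peak — single-peaked.
Every ranking is single-peaked on this axis.

yes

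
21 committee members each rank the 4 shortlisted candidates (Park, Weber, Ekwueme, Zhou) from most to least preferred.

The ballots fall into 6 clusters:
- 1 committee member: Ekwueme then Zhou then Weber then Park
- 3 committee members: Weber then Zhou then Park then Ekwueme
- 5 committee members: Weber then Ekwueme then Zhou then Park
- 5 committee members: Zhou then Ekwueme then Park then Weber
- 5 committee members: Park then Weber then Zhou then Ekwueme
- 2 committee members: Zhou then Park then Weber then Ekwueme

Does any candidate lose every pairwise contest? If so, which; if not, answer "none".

Head-to-head results (21 committee members):
Park–Weber: Park 12–9.
Park vs Ekwueme: Ekwueme wins 11–10.
Park vs Zhou: Park is ranked higher on 5 ballots, Zhou on 16. Zhou wins 16–5.
Weber vs Ekwueme: 3+5+5+2 = 15 for Weber, 6 for Ekwueme — Weber by 15–6.
Weber vs Zhou: Weber preferred on 3+5+5 = 13 ballots; Weber wins 13–8.
Ekwueme vs Zhou: 1+5 = 6 for Ekwueme, 15 for Zhou — Zhou by 15–6.
Each candidate has at least one pairwise win (Park beats Weber; Weber beats Ekwueme; Ekwueme beats Park; Zhou beats Park) — no Condorcet loser.

none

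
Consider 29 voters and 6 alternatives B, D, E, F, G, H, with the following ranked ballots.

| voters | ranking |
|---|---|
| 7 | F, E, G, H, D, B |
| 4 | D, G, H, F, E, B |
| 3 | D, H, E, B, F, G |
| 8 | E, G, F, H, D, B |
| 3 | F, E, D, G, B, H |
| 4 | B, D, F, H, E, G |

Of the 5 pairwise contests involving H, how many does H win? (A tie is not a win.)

H against each rival (29 voters):
H vs B: 7+4+3+8 = 22 for H, 7 for B — H by 22–7.
H vs D: 7+8 = 15 for H, 14 for D — H by 15–14.
H vs E: 11 to 18, E.
H vs F: 7 to 22, F.
H vs G: G wins 22–7.
H beats B, D; loses to E, F, G — 2 pairwise wins.

2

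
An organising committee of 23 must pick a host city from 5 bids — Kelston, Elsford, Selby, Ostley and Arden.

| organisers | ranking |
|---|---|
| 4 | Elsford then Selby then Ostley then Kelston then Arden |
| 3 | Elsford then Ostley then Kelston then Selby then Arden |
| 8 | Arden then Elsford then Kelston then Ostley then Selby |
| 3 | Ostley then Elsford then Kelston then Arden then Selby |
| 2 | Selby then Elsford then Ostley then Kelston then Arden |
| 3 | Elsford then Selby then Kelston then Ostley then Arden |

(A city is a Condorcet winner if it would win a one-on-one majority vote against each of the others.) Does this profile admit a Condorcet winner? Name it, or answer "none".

Elsford

Head-to-head results (23 organisers):
Kelston vs Elsford: Kelston is ranked higher on 0 ballots, Elsford on 23. Elsford wins 23–0.
Kelston vs Selby: Kelston preferred on 3+8+3 = 14 ballots; Kelston wins 14–9.
Kelston vs Ostley: Kelston preferred on 8+3 = 11 ballots; Ostley wins 12–11.
Kelston vs Arden: 15 to 8, Kelston.
Elsford vs Selby: Elsford preferred on 4+3+8+3+3 = 21 ballots; Elsford wins 21–2.
Elsford vs Ostley: Elsford preferred on 4+3+8+2+3 = 20 ballots; Elsford wins 20–3.
Elsford vs Arden: Elsford is ranked higher on 4+3+3+2+3 = 15 ballots, Arden on 8. Elsford wins 15–8.
Selby vs Ostley: Selby is ranked higher on 4+2+3 = 9 ballots, Ostley on 14. Ostley wins 14–9.
Selby vs Arden: Selby is ranked higher on 4+3+2+3 = 12 ballots, Arden on 11. Selby wins 12–11.
Ostley vs Arden: Ostley is ranked higher on 4+3+3+2+3 = 15 ballots, Arden on 8. Ostley wins 15–8.
Only Elsford has no losses; Elsford is the Condorcet winner.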